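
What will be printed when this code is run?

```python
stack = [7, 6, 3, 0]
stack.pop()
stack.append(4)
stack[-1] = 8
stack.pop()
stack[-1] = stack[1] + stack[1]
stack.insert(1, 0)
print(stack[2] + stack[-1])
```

pop() removes 0 → [7, 6, 3]
append 4 → [7, 6, 3, 4]
stack[-1] = 8 → [7, 6, 3, 8]
pop() removes 8 → [7, 6, 3]
stack[-1] = stack[1]+stack[1] = 6+6 = 12 → [7, 6, 12]
insert 0 at 1 → [7, 0, 6, 12]
stack[2]+stack[-1] = 6+12 = 18

18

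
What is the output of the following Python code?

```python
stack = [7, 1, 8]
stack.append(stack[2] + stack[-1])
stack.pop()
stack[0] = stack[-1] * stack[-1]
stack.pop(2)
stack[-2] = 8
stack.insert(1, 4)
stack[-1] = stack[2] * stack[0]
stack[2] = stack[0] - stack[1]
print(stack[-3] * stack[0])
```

64

append stack[2]+stack[-1] = 8+8 = 16 → [7, 1, 8, 16]
pop() removes 16 → [7, 1, 8]
stack[0] = stack[-1]*stack[-1] = 8*8 = 64 → [64, 1, 8]
pop(2) removes 8 → [64, 1]
stack[-2] = 8 → [8, 1]
insert 4 at 1 → [8, 4, 1]
stack[-1] = stack[2]*stack[0] = 1*8 = 8 → [8, 4, 8]
stack[2] = stack[0]-stack[1] = 8-4 = 4 → [8, 4, 4]
stack[-3]*stack[0] = 8*8 = 64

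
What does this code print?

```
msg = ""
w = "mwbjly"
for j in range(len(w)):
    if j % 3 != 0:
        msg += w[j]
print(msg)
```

j=0: skip
j=1: add 'w' → 'w'
j=2: add 'b' → 'wb'
j=3: skip
j=4: add 'l' → 'wbl'
j=5: add 'y' → 'wbly'

wbly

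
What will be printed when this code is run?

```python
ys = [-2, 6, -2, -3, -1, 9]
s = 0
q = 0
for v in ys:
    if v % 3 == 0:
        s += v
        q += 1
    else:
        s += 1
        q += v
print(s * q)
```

v=-2: not %3==0, s = 0+1 = 1; q=-2
v=6: %3==0, s = 1+6 = 7; q=-1
v=-2: not %3==0, s = 7+1 = 8; q=-3
v=-3: %3==0, s = 8+(-3) = 5; q=-2
v=-1: not %3==0, s = 5+1 = 6; q=-3
v=9: %3==0, s = 6+9 = 15; q=-2
s*q = 15*(-2) = -30

-30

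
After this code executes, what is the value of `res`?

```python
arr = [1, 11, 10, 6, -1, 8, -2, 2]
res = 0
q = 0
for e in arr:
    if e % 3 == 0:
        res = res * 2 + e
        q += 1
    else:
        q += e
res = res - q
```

-24

e=1: not %3==0; q=1
e=11: not %3==0; q=12
e=10: not %3==0; q=22
e=6: %3==0, res = 0*2+6 = 6; q=23
e=-1: not %3==0; q=22
e=8: not %3==0; q=30
e=-2: not %3==0; q=28
e=2: not %3==0; q=30
res-q = 6-30 = -24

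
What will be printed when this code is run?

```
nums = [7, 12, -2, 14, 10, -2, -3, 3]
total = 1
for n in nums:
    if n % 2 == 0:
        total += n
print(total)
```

33

n=7: not even
n=12: even, total = 1+12 = 13
n=-2: even, total = 13+(-2) = 11
n=14: even, total = 11+14 = 25
n=10: even, total = 25+10 = 35
n=-2: even, total = 35+(-2) = 33
n=-3: not even
n=3: not even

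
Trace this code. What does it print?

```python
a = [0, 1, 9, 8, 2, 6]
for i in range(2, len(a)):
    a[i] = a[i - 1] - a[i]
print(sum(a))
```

i=2: a[2] = 1-9 = -8 → [0, 1, -8, 8, 2, 6]
i=3: a[3] = (-8)-8 = -16 → [0, 1, -8, -16, 2, 6]
i=4: a[4] = (-16)-2 = -18 → [0, 1, -8, -16, -18, 6]
i=5: a[5] = (-18)-6 = -24 → [0, 1, -8, -16, -18, -24]
sum = -65

-65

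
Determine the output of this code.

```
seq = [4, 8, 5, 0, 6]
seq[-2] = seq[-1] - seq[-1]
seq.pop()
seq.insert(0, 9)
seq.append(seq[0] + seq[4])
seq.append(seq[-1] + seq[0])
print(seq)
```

seq[-2] = seq[-1]-seq[-1] = 6-6 = 0 → [4, 8, 5, 0, 6]
pop() removes 6 → [4, 8, 5, 0]
insert 9 at 0 → [9, 4, 8, 5, 0]
append seq[0]+seq[4] = 9+0 = 9 → [9, 4, 8, 5, 0, 9]
append seq[-1]+seq[0] = 9+9 = 18 → [9, 4, 8, 5, 0, 9, 18]

[9, 4, 8, 5, 0, 9, 18]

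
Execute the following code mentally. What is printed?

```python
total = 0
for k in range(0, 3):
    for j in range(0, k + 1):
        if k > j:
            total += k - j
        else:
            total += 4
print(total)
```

k=0,j=0: not 0>0, total = 0+4 = 4
k=1,j=0: 1>0, total = 4+1 = 5
k=1,j=1: not 1>1, total = 5+4 = 9
k=2,j=0: 2>0, total = 9+2 = 11
k=2,j=1: 2>1, total = 11+1 = 12
k=2,j=2: not 2>2, total = 12+4 = 16

16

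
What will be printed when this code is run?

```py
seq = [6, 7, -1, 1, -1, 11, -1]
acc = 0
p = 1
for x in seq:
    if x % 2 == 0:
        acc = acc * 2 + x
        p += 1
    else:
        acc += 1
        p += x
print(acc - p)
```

-6

x=6: even, acc = 0*2+6 = 6; p=2
x=7: not even, acc = 6+1 = 7; p=9
x=-1: not even, acc = 7+1 = 8; p=8
x=1: not even, acc = 8+1 = 9; p=9
x=-1: not even, acc = 9+1 = 10; p=8
x=11: not even, acc = 10+1 = 11; p=19
x=-1: not even, acc = 11+1 = 12; p=18
acc-p = 12-18 = -6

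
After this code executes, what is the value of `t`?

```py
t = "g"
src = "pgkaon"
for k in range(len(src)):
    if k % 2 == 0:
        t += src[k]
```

k=0: add 'p' → 'gp'
k=1: skip
k=2: add 'k' → 'gpk'
k=3: skip
k=4: add 'o' → 'gpko'
k=5: skip

'gpko'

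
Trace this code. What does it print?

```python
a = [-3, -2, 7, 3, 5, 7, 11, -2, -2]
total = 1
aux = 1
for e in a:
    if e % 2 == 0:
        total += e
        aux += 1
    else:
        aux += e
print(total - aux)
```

-39

e=-3: not even; aux=-2
e=-2: even, total = 1+(-2) = -1; aux=-1
e=7: not even; aux=6
e=3: not even; aux=9
e=5: not even; aux=14
e=7: not even; aux=21
e=11: not even; aux=32
e=-2: even, total = (-1)+(-2) = -3; aux=33
e=-2: even, total = (-3)+(-2) = -5; aux=34
total-aux = (-5)-34 = -39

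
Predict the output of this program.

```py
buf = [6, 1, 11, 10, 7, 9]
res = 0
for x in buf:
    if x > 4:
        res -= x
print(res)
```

x=6: >4, res = 0-6 = -6
x=1: not >4
x=11: >4, res = (-6)-11 = -17
x=10: >4, res = (-17)-10 = -27
x=7: >4, res = (-27)-7 = -34
x=9: >4, res = (-34)-9 = -43

-43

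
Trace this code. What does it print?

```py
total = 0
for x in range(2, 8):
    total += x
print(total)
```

x=2: total = 0+2 = 2
x=3: total = 2+3 = 5
x=4: total = 5+4 = 9
x=5: total = 9+5 = 14
x=6: total = 14+6 = 20
x=7: total = 20+7 = 27

27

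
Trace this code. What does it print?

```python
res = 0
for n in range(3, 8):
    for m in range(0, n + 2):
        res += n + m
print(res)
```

n=3,m=0: res = 0+3 = 3
n=3,m=1: res = 3+4 = 7
n=3,m=2: res = 7+5 = 12
n=3,m=3: res = 12+6 = 18
n=3,m=4: res = 18+7 = 25
n=4,m=0: res = 25+4 = 29
n=4,m=1: res = 29+5 = 34
n=4,m=2: res = 34+6 = 40
n=4,m=3: res = 40+7 = 47
n=4,m=4: res = 47+8 = 55
n=4,m=5: res = 55+9 = 64
n=5,m=0: res = 64+5 = 69
n=5,m=1: res = 69+6 = 75
n=5,m=2: res = 75+7 = 82
n=5,m=3: res = 82+8 = 90
n=5,m=4: res = 90+9 = 99
n=5,m=5: res = 99+10 = 109
n=5,m=6: res = 109+11 = 120
n=6,m=0: res = 120+6 = 126
n=6,m=1: res = 126+7 = 133
n=6,m=2: res = 133+8 = 141
n=6,m=3: res = 141+9 = 150
n=6,m=4: res = 150+10 = 160
n=6,m=5: res = 160+11 = 171
n=6,m=6: res = 171+12 = 183
n=6,m=7: res = 183+13 = 196
n=7,m=0: res = 196+7 = 203
n=7,m=1: res = 203+8 = 211
n=7,m=2: res = 211+9 = 220
n=7,m=3: res = 220+10 = 230
n=7,m=4: res = 230+11 = 241
n=7,m=5: res = 241+12 = 253
n=7,m=6: res = 253+13 = 266
n=7,m=7: res = 266+14 = 280
n=7,m=8: res = 280+15 = 295

295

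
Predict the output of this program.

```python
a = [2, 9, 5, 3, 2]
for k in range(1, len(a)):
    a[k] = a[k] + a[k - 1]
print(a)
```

[2, 11, 16, 19, 21]

k=1: a[1] = 9+2 = 11 → [2, 11, 5, 3, 2]
k=2: a[2] = 5+11 = 16 → [2, 11, 16, 3, 2]
k=3: a[3] = 3+16 = 19 → [2, 11, 16, 19, 2]
k=4: a[4] = 2+19 = 21 → [2, 11, 16, 19, 21]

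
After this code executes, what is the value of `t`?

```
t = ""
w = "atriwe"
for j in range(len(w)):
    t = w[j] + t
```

j=0: prepend 'a' → 'a'
j=1: prepend 't' → 'ta'
j=2: prepend 'r' → 'rta'
j=3: prepend 'i' → 'irta'
j=4: prepend 'w' → 'wirta'
j=5: prepend 'e' → 'ewirta'

'ewirta'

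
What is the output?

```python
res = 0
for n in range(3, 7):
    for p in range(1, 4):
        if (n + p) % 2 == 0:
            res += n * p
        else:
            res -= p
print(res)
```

40

n=3,p=1: even sum, res = 0+3 = 3
n=3,p=2: odd sum, res = 3-2 = 1
n=3,p=3: even sum, res = 1+9 = 10
n=4,p=1: odd sum, res = 10-1 = 9
n=4,p=2: even sum, res = 9+8 = 17
n=4,p=3: odd sum, res = 17-3 = 14
n=5,p=1: even sum, res = 14+5 = 19
n=5,p=2: odd sum, res = 19-2 = 17
n=5,p=3: even sum, res = 17+15 = 32
n=6,p=1: odd sum, res = 32-1 = 31
n=6,p=2: even sum, res = 31+12 = 43
n=6,p=3: odd sum, res = 43-3 = 40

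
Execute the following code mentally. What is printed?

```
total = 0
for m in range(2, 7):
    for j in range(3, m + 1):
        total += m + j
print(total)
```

m=3,j=3: total = 0+6 = 6
m=4,j=3: total = 6+7 = 13
m=4,j=4: total = 13+8 = 21
m=5,j=3: total = 21+8 = 29
m=5,j=4: total = 29+9 = 38
m=5,j=5: total = 38+10 = 48
m=6,j=3: total = 48+9 = 57
m=6,j=4: total = 57+10 = 67
m=6,j=5: total = 67+11 = 78
m=6,j=6: total = 78+12 = 90

90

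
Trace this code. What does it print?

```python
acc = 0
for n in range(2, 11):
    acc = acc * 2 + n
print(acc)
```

n=2: acc = 0*2+2 = 2
n=3: acc = 2*2+3 = 7
n=4: acc = 7*2+4 = 18
n=5: acc = 18*2+5 = 41
n=6: acc = 41*2+6 = 88
n=7: acc = 88*2+7 = 183
n=8: acc = 183*2+8 = 374
n=9: acc = 374*2+9 = 757
n=10: acc = 757*2+10 = 1524

1524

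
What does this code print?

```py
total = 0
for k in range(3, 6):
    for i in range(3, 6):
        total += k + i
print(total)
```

k=3,i=3: total = 0+6 = 6
k=3,i=4: total = 6+7 = 13
k=3,i=5: total = 13+8 = 21
k=4,i=3: total = 21+7 = 28
k=4,i=4: total = 28+8 = 36
k=4,i=5: total = 36+9 = 45
k=5,i=3: total = 45+8 = 53
k=5,i=4: total = 53+9 = 62
k=5,i=5: total = 62+10 = 72

72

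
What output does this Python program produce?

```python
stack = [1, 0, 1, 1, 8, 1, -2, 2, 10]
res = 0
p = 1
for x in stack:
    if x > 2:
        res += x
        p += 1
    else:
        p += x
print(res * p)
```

126

x=1: not >2; p=2
x=0: not >2; p=2
x=1: not >2; p=3
x=1: not >2; p=4
x=8: >2, res = 0+8 = 8; p=5
x=1: not >2; p=6
x=-2: not >2; p=4
x=2: not >2; p=6
x=10: >2, res = 8+10 = 18; p=7
res*p = 18*7 = 126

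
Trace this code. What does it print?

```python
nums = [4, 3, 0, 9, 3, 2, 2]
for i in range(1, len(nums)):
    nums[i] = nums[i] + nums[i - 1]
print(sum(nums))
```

97

i=1: nums[1] = 3+4 = 7 → [4, 7, 0, 9, 3, 2, 2]
i=2: nums[2] = 0+7 = 7 → [4, 7, 7, 9, 3, 2, 2]
i=3: nums[3] = 9+7 = 16 → [4, 7, 7, 16, 3, 2, 2]
i=4: nums[4] = 3+16 = 19 → [4, 7, 7, 16, 19, 2, 2]
i=5: nums[5] = 2+19 = 21 → [4, 7, 7, 16, 19, 21, 2]
i=6: nums[6] = 2+21 = 23 → [4, 7, 7, 16, 19, 21, 23]
sum = 97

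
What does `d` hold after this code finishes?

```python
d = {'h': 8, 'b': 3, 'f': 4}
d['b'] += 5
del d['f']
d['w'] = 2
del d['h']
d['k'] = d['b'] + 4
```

d['b'] = 3+5 = 8 → {'h': 8, 'b': 8, 'f': 4}
del 'f' → {'h': 8, 'b': 8}
d['w'] = 2 → {'h': 8, 'b': 8, 'w': 2}
del 'h' → {'b': 8, 'w': 2}
d['k'] = d['b']+4 = 12 → {'b': 8, 'w': 2, 'k': 12}

{'b': 8, 'w': 2, 'k': 12}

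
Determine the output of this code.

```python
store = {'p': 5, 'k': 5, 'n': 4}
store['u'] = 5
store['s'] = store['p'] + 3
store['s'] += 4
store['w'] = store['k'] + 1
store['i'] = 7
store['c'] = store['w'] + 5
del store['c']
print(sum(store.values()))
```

44

store['u'] = 5 → {'p': 5, 'k': 5, 'n': 4, 'u': 5}
store['s'] = store['p']+3 = 8 → {'p': 5, 'k': 5, 'n': 4, 'u': 5, 's': 8}
store['s'] = 8+4 = 12 → {'p': 5, 'k': 5, 'n': 4, 'u': 5, 's': 12}
store['w'] = store['k']+1 = 6 → {'p': 5, 'k': 5, 'n': 4, 'u': 5, 's': 12, 'w': 6}
store['i'] = 7 → {'p': 5, 'k': 5, 'n': 4, 'u': 5, 's': 12, 'w': 6, 'i': 7}
store['c'] = store['w']+5 = 11 → {'p': 5, 'k': 5, 'n': 4, 'u': 5, 's': 12, 'w': 6, 'i': 7, 'c': 11}
del 'c' → {'p': 5, 'k': 5, 'n': 4, 'u': 5, 's': 12, 'w': 6, 'i': 7}
sum of values = 44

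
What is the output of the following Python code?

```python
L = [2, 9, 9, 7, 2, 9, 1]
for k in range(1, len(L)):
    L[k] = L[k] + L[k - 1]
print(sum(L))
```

166

k=1: L[1] = 9+2 = 11 → [2, 11, 9, 7, 2, 9, 1]
k=2: L[2] = 9+11 = 20 → [2, 11, 20, 7, 2, 9, 1]
k=3: L[3] = 7+20 = 27 → [2, 11, 20, 27, 2, 9, 1]
k=4: L[4] = 2+27 = 29 → [2, 11, 20, 27, 29, 9, 1]
k=5: L[5] = 9+29 = 38 → [2, 11, 20, 27, 29, 38, 1]
k=6: L[6] = 1+38 = 39 → [2, 11, 20, 27, 29, 38, 39]
sum = 166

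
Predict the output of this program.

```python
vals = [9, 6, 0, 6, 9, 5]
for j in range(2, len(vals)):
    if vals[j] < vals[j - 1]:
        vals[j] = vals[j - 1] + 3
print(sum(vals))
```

69

j=2: 0<6, vals[2] = 6+3 = 9 → [9, 6, 9, 6, 9, 5]
j=3: 6<9, vals[3] = 9+3 = 12 → [9, 6, 9, 12, 9, 5]
j=4: 9<12, vals[4] = 12+3 = 15 → [9, 6, 9, 12, 15, 5]
j=5: 5<15, vals[5] = 15+3 = 18 → [9, 6, 9, 12, 15, 18]
sum = 69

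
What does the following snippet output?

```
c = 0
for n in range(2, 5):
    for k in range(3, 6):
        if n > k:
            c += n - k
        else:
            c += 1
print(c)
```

n=2,k=3: not 2>3, c = 0+1 = 1
n=2,k=4: not 2>4, c = 1+1 = 2
n=2,k=5: not 2>5, c = 2+1 = 3
n=3,k=3: not 3>3, c = 3+1 = 4
n=3,k=4: not 3>4, c = 4+1 = 5
n=3,k=5: not 3>5, c = 5+1 = 6
n=4,k=3: 4>3, c = 6+1 = 7
n=4,k=4: not 4>4, c = 7+1 = 8
n=4,k=5: not 4>5, c = 8+1 = 9

9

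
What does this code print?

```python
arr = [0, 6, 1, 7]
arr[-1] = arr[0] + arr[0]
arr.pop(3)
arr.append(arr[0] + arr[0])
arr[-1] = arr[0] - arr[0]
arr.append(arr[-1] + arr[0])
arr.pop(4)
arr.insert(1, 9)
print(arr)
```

[0, 9, 6, 1, 0]

arr[-1] = arr[0]+arr[0] = 0+0 = 0 → [0, 6, 1, 0]
pop(3) removes 0 → [0, 6, 1]
append arr[0]+arr[0] = 0+0 = 0 → [0, 6, 1, 0]
arr[-1] = arr[0]-arr[0] = 0-0 = 0 → [0, 6, 1, 0]
append arr[-1]+arr[0] = 0+0 = 0 → [0, 6, 1, 0, 0]
pop(4) removes 0 → [0, 6, 1, 0]
insert 9 at 1 → [0, 9, 6, 1, 0]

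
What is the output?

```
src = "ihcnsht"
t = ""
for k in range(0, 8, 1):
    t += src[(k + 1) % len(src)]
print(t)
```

k=0: add src[1]='h' → 'h'
k=1: add src[2]='c' → 'hc'
k=2: add src[3]='n' → 'hcn'
k=3: add src[4]='s' → 'hcns'
k=4: add src[5]='h' → 'hcnsh'
k=5: add src[6]='t' → 'hcnsht'
k=6: add src[0]='i' → 'hcnshti'
k=7: add src[1]='h' → 'hcnshtih'

hcnshtih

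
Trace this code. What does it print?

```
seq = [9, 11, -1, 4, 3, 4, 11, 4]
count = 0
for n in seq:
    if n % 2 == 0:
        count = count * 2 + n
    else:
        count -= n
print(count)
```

-158

n=9: not even, count = 0-9 = -9
n=11: not even, count = (-9)-11 = -20
n=-1: not even, count = (-20)-(-1) = -19
n=4: even, count = (-19)*2+4 = -34
n=3: not even, count = (-34)-3 = -37
n=4: even, count = (-37)*2+4 = -70
n=11: not even, count = (-70)-11 = -81
n=4: even, count = (-81)*2+4 = -158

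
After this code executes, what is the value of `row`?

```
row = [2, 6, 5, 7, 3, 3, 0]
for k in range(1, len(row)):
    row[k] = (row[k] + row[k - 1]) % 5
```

[2, 3, 3, 0, 3, 1, 1]

k=1: row[1] = (6+2)%5 = 3 → [2, 3, 5, 7, 3, 3, 0]
k=2: row[2] = (5+3)%5 = 3 → [2, 3, 3, 7, 3, 3, 0]
k=3: row[3] = (7+3)%5 = 0 → [2, 3, 3, 0, 3, 3, 0]
k=4: row[4] = (3+0)%5 = 3 → [2, 3, 3, 0, 3, 3, 0]
k=5: row[5] = (3+3)%5 = 1 → [2, 3, 3, 0, 3, 1, 0]
k=6: row[6] = (0+1)%5 = 1 → [2, 3, 3, 0, 3, 1, 1]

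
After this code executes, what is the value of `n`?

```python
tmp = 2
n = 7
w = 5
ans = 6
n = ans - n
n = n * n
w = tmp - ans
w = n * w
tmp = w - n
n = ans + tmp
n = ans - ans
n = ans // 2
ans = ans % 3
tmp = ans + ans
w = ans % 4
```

n = 6-7 = -1
n = (-1)*(-1) = 1
w = 2-6 = -4
w = 1*(-4) = -4
tmp = (-4)-1 = -5
n = 6+(-5) = 1
n = 6-6 = 0
n = 6//2 = 3
ans = 6%3 = 0
tmp = 0+0 = 0
w = 0%4 = 0

3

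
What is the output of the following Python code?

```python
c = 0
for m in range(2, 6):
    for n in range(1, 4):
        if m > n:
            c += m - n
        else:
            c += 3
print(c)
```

m=2,n=1: 2>1, c = 0+1 = 1
m=2,n=2: not 2>2, c = 1+3 = 4
m=2,n=3: not 2>3, c = 4+3 = 7
m=3,n=1: 3>1, c = 7+2 = 9
m=3,n=2: 3>2, c = 9+1 = 10
m=3,n=3: not 3>3, c = 10+3 = 13
m=4,n=1: 4>1, c = 13+3 = 16
m=4,n=2: 4>2, c = 16+2 = 18
m=4,n=3: 4>3, c = 18+1 = 19
m=5,n=1: 5>1, c = 19+4 = 23
m=5,n=2: 5>2, c = 23+3 = 26
m=5,n=3: 5>3, c = 26+2 = 28

28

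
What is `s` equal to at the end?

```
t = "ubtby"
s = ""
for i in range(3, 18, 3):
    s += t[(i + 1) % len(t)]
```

'ytubb'

i=3: add t[4]='y' → 'y'
i=6: add t[2]='t' → 'yt'
i=9: add t[0]='u' → 'ytu'
i=12: add t[3]='b' → 'ytub'
i=15: add t[1]='b' → 'ytubb'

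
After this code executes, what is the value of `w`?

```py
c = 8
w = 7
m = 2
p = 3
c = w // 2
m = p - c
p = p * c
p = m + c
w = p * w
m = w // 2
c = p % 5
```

21

c = 7//2 = 3
m = 3-3 = 0
p = 3*3 = 9
p = 0+3 = 3
w = 3*7 = 21
m = 21//2 = 10
c = 3%5 = 3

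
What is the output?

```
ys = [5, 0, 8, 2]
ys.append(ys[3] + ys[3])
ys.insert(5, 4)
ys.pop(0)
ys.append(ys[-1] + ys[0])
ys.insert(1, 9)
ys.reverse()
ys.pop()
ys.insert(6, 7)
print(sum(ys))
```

append ys[3]+ys[3] = 2+2 = 4 → [5, 0, 8, 2, 4]
insert 4 at 5 → [5, 0, 8, 2, 4, 4]
pop(0) removes 5 → [0, 8, 2, 4, 4]
append ys[-1]+ys[0] = 4+0 = 4 → [0, 8, 2, 4, 4, 4]
insert 9 at 1 → [0, 9, 8, 2, 4, 4, 4]
reverse → [4, 4, 4, 2, 8, 9, 0]
pop() removes 0 → [4, 4, 4, 2, 8, 9]
insert 7 at 6 → [4, 4, 4, 2, 8, 9, 7]
sum = 38

38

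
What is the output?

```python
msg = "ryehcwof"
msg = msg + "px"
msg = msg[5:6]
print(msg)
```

w

+ 'px' → 'ryehcwofpx'
slice [5:6] → 'w'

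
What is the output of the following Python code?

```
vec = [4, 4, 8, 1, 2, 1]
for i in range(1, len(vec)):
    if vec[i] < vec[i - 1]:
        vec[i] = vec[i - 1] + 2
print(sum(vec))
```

52

i=1: 4>=4, unchanged → [4, 4, 8, 1, 2, 1]
i=2: 8>=4, unchanged → [4, 4, 8, 1, 2, 1]
i=3: 1<8, vec[3] = 8+2 = 10 → [4, 4, 8, 10, 2, 1]
i=4: 2<10, vec[4] = 10+2 = 12 → [4, 4, 8, 10, 12, 1]
i=5: 1<12, vec[5] = 12+2 = 14 → [4, 4, 8, 10, 12, 14]
sum = 52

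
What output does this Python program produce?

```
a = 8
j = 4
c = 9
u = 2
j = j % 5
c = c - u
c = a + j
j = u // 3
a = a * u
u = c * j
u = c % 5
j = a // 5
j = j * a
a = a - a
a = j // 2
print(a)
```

j = 4%5 = 4
c = 9-2 = 7
c = 8+4 = 12
j = 2//3 = 0
a = 8*2 = 16
u = 12*0 = 0
u = 12%5 = 2
j = 16//5 = 3
j = 3*16 = 48
a = 16-16 = 0
a = 48//2 = 24

24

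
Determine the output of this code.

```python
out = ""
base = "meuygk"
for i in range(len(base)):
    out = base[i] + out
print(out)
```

i=0: prepend 'm' → 'm'
i=1: prepend 'e' → 'em'
i=2: prepend 'u' → 'uem'
i=3: prepend 'y' → 'yuem'
i=4: prepend 'g' → 'gyuem'
i=5: prepend 'k' → 'kgyuem'

kgyuem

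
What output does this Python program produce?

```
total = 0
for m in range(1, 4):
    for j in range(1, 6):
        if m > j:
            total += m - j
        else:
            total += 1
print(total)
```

m=1,j=1: not 1>1, total = 0+1 = 1
m=1,j=2: not 1>2, total = 1+1 = 2
m=1,j=3: not 1>3, total = 2+1 = 3
m=1,j=4: not 1>4, total = 3+1 = 4
m=1,j=5: not 1>5, total = 4+1 = 5
m=2,j=1: 2>1, total = 5+1 = 6
m=2,j=2: not 2>2, total = 6+1 = 7
m=2,j=3: not 2>3, total = 7+1 = 8
m=2,j=4: not 2>4, total = 8+1 = 9
m=2,j=5: not 2>5, total = 9+1 = 10
m=3,j=1: 3>1, total = 10+2 = 12
m=3,j=2: 3>2, total = 12+1 = 13
m=3,j=3: not 3>3, total = 13+1 = 14
m=3,j=4: not 3>4, total = 14+1 = 15
m=3,j=5: not 3>5, total = 15+1 = 16

16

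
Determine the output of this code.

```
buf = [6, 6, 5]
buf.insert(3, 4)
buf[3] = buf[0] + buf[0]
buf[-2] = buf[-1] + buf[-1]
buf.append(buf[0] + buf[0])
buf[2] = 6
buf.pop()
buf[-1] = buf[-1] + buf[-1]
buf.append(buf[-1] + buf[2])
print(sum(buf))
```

insert 4 at 3 → [6, 6, 5, 4]
buf[3] = buf[0]+buf[0] = 6+6 = 12 → [6, 6, 5, 12]
buf[-2] = buf[-1]+buf[-1] = 12+12 = 24 → [6, 6, 24, 12]
append buf[0]+buf[0] = 6+6 = 12 → [6, 6, 24, 12, 12]
buf[2] = 6 → [6, 6, 6, 12, 12]
pop() removes 12 → [6, 6, 6, 12]
buf[-1] = buf[-1]+buf[-1] = 12+12 = 24 → [6, 6, 6, 24]
append buf[-1]+buf[2] = 24+6 = 30 → [6, 6, 6, 24, 30]
sum = 72

72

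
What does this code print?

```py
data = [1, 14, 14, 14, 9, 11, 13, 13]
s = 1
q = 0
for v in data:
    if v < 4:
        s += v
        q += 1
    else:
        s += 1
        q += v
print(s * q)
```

801

v=1: <4, s = 1+1 = 2; q=1
v=14: not <4, s = 2+1 = 3; q=15
v=14: not <4, s = 3+1 = 4; q=29
v=14: not <4, s = 4+1 = 5; q=43
v=9: not <4, s = 5+1 = 6; q=52
v=11: not <4, s = 6+1 = 7; q=63
v=13: not <4, s = 7+1 = 8; q=76
v=13: not <4, s = 8+1 = 9; q=89
s*q = 9*89 = 801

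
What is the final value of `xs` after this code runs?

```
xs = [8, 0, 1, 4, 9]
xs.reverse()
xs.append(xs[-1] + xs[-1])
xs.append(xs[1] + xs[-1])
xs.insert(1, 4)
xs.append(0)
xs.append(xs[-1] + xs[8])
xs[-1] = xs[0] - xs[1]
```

reverse → [9, 4, 1, 0, 8]
append xs[-1]+xs[-1] = 8+8 = 16 → [9, 4, 1, 0, 8, 16]
append xs[1]+xs[-1] = 4+16 = 20 → [9, 4, 1, 0, 8, 16, 20]
insert 4 at 1 → [9, 4, 4, 1, 0, 8, 16, 20]
append 0 → [9, 4, 4, 1, 0, 8, 16, 20, 0]
append xs[-1]+xs[8] = 0+0 = 0 → [9, 4, 4, 1, 0, 8, 16, 20, 0, 0]
xs[-1] = xs[0]-xs[1] = 9-4 = 5 → [9, 4, 4, 1, 0, 8, 16, 20, 0, 5]

[9, 4, 4, 1, 0, 8, 16, 20, 0, 5]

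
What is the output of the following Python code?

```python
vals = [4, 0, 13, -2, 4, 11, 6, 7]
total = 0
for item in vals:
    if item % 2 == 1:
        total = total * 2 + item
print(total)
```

item=4: not odd
item=0: not odd
item=13: odd, total = 0*2+13 = 13
item=-2: not odd
item=4: not odd
item=11: odd, total = 13*2+11 = 37
item=6: not odd
item=7: odd, total = 37*2+7 = 81

81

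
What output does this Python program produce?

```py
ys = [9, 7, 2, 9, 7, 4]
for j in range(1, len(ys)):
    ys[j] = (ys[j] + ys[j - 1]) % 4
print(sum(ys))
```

18

j=1: ys[1] = (7+9)%4 = 0 → [9, 0, 2, 9, 7, 4]
j=2: ys[2] = (2+0)%4 = 2 → [9, 0, 2, 9, 7, 4]
j=3: ys[3] = (9+2)%4 = 3 → [9, 0, 2, 3, 7, 4]
j=4: ys[4] = (7+3)%4 = 2 → [9, 0, 2, 3, 2, 4]
j=5: ys[5] = (4+2)%4 = 2 → [9, 0, 2, 3, 2, 2]
sum = 18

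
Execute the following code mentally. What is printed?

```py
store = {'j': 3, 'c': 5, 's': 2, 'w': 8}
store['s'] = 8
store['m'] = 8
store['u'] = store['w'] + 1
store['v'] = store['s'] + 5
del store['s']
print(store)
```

{'j': 3, 'c': 5, 'w': 8, 'm': 8, 'u': 9, 'v': 13}

store['s'] = 8 → {'j': 3, 'c': 5, 's': 8, 'w': 8}
store['m'] = 8 → {'j': 3, 'c': 5, 's': 8, 'w': 8, 'm': 8}
store['u'] = store['w']+1 = 9 → {'j': 3, 'c': 5, 's': 8, 'w': 8, 'm': 8, 'u': 9}
store['v'] = store['s']+5 = 13 → {'j': 3, 'c': 5, 's': 8, 'w': 8, 'm': 8, 'u': 9, 'v': 13}
del 's' → {'j': 3, 'c': 5, 'w': 8, 'm': 8, 'u': 9, 'v': 13}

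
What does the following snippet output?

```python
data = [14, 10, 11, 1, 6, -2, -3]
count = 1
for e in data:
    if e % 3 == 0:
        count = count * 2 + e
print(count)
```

e=14: not %3==0
e=10: not %3==0
e=11: not %3==0
e=1: not %3==0
e=6: %3==0, count = 1*2+6 = 8
e=-2: not %3==0
e=-3: %3==0, count = 8*2+(-3) = 13

13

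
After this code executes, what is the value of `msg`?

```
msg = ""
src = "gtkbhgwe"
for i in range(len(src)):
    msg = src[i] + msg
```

i=0: prepend 'g' → 'g'
i=1: prepend 't' → 'tg'
i=2: prepend 'k' → 'ktg'
i=3: prepend 'b' → 'bktg'
i=4: prepend 'h' → 'hbktg'
i=5: prepend 'g' → 'ghbktg'
i=6: prepend 'w' → 'wghbktg'
i=7: prepend 'e' → 'ewghbktg'

'ewghbktg'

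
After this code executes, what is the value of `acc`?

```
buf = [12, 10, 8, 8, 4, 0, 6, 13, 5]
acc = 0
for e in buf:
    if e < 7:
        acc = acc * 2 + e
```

e=12: not <7
e=10: not <7
e=8: not <7
e=8: not <7
e=4: <7, acc = 0*2+4 = 4
e=0: <7, acc = 4*2+0 = 8
e=6: <7, acc = 8*2+6 = 22
e=13: not <7
e=5: <7, acc = 22*2+5 = 49

49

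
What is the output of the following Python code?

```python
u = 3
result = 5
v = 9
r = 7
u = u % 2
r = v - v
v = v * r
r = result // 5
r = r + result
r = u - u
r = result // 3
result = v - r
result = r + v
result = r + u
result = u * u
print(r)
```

1

u = 3%2 = 1
r = 9-9 = 0
v = 9*0 = 0
r = 5//5 = 1
r = 1+5 = 6
r = 1-1 = 0
r = 5//3 = 1
result = 0-1 = -1
result = 1+0 = 1
result = 1+1 = 2
result = 1*1 = 1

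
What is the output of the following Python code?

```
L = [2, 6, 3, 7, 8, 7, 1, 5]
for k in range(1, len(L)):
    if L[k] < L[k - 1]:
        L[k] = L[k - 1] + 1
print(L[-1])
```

11

k=1: 6>=2, unchanged → [2, 6, 3, 7, 8, 7, 1, 5]
k=2: 3<6, L[2] = 6+1 = 7 → [2, 6, 7, 7, 8, 7, 1, 5]
k=3: 7>=7, unchanged → [2, 6, 7, 7, 8, 7, 1, 5]
k=4: 8>=7, unchanged → [2, 6, 7, 7, 8, 7, 1, 5]
k=5: 7<8, L[5] = 8+1 = 9 → [2, 6, 7, 7, 8, 9, 1, 5]
k=6: 1<9, L[6] = 9+1 = 10 → [2, 6, 7, 7, 8, 9, 10, 5]
k=7: 5<10, L[7] = 10+1 = 11 → [2, 6, 7, 7, 8, 9, 10, 11]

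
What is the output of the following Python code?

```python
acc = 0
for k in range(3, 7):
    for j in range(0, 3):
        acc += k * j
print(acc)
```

54

k=3,j=0: acc = 0+0 = 0
k=3,j=1: acc = 0+3 = 3
k=3,j=2: acc = 3+6 = 9
k=4,j=0: acc = 9+0 = 9
k=4,j=1: acc = 9+4 = 13
k=4,j=2: acc = 13+8 = 21
k=5,j=0: acc = 21+0 = 21
k=5,j=1: acc = 21+5 = 26
k=5,j=2: acc = 26+10 = 36
k=6,j=0: acc = 36+0 = 36
k=6,j=1: acc = 36+6 = 42
k=6,j=2: acc = 42+12 = 54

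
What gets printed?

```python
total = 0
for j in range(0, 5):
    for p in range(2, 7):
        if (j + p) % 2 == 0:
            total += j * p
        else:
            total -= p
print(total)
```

56

j=0,p=2: even sum, total = 0+0 = 0
j=0,p=3: odd sum, total = 0-3 = -3
j=0,p=4: even sum, total = (-3)+0 = -3
j=0,p=5: odd sum, total = (-3)-5 = -8
j=0,p=6: even sum, total = (-8)+0 = -8
j=1,p=2: odd sum, total = (-8)-2 = -10
j=1,p=3: even sum, total = (-10)+3 = -7
j=1,p=4: odd sum, total = (-7)-4 = -11
j=1,p=5: even sum, total = (-11)+5 = -6
j=1,p=6: odd sum, total = (-6)-6 = -12
j=2,p=2: even sum, total = (-12)+4 = -8
j=2,p=3: odd sum, total = (-8)-3 = -11
j=2,p=4: even sum, total = (-11)+8 = -3
j=2,p=5: odd sum, total = (-3)-5 = -8
j=2,p=6: even sum, total = (-8)+12 = 4
j=3,p=2: odd sum, total = 4-2 = 2
j=3,p=3: even sum, total = 2+9 = 11
j=3,p=4: odd sum, total = 11-4 = 7
j=3,p=5: even sum, total = 7+15 = 22
j=3,p=6: odd sum, total = 22-6 = 16
j=4,p=2: even sum, total = 16+8 = 24
j=4,p=3: odd sum, total = 24-3 = 21
j=4,p=4: even sum, total = 21+16 = 37
j=4,p=5: odd sum, total = 37-5 = 32
j=4,p=6: even sum, total = 32+24 = 56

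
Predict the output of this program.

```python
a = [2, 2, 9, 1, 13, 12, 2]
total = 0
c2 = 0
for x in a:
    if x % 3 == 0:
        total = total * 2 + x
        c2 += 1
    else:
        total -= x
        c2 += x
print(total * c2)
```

-352

x=2: not %3==0, total = 0-2 = -2; c2=2
x=2: not %3==0, total = (-2)-2 = -4; c2=4
x=9: %3==0, total = (-4)*2+9 = 1; c2=5
x=1: not %3==0, total = 1-1 = 0; c2=6
x=13: not %3==0, total = 0-13 = -13; c2=19
x=12: %3==0, total = (-13)*2+12 = -14; c2=20
x=2: not %3==0, total = (-14)-2 = -16; c2=22
total*c2 = (-16)*22 = -352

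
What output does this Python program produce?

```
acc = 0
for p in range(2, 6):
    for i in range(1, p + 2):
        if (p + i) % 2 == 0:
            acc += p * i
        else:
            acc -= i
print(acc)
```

p=2,i=1: odd sum, acc = 0-1 = -1
p=2,i=2: even sum, acc = (-1)+4 = 3
p=2,i=3: odd sum, acc = 3-3 = 0
p=3,i=1: even sum, acc = 0+3 = 3
p=3,i=2: odd sum, acc = 3-2 = 1
p=3,i=3: even sum, acc = 1+9 = 10
p=3,i=4: odd sum, acc = 10-4 = 6
p=4,i=1: odd sum, acc = 6-1 = 5
p=4,i=2: even sum, acc = 5+8 = 13
p=4,i=3: odd sum, acc = 13-3 = 10
p=4,i=4: even sum, acc = 10+16 = 26
p=4,i=5: odd sum, acc = 26-5 = 21
p=5,i=1: even sum, acc = 21+5 = 26
p=5,i=2: odd sum, acc = 26-2 = 24
p=5,i=3: even sum, acc = 24+15 = 39
p=5,i=4: odd sum, acc = 39-4 = 35
p=5,i=5: even sum, acc = 35+25 = 60
p=5,i=6: odd sum, acc = 60-6 = 54

54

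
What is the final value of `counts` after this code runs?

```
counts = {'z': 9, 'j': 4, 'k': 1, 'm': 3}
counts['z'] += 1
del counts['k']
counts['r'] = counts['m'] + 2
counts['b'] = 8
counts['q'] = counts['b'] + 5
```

counts['z'] = 9+1 = 10 → {'z': 10, 'j': 4, 'k': 1, 'm': 3}
del 'k' → {'z': 10, 'j': 4, 'm': 3}
counts['r'] = counts['m']+2 = 5 → {'z': 10, 'j': 4, 'm': 3, 'r': 5}
counts['b'] = 8 → {'z': 10, 'j': 4, 'm': 3, 'r': 5, 'b': 8}
counts['q'] = counts['b']+5 = 13 → {'z': 10, 'j': 4, 'm': 3, 'r': 5, 'b': 8, 'q': 13}

{'z': 10, 'j': 4, 'm': 3, 'r': 5, 'b': 8, 'q': 13}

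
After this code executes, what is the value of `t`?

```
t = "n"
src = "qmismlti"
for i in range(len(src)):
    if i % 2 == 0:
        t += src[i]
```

i=0: add 'q' → 'nq'
i=1: skip
i=2: add 'i' → 'nqi'
i=3: skip
i=4: add 'm' → 'nqim'
i=5: skip
i=6: add 't' → 'nqimt'
i=7: skip

'nqimt'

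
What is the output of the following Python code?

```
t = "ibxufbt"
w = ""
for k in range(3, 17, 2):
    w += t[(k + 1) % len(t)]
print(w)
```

k=3: add t[4]='f' → 'f'
k=5: add t[6]='t' → 'ft'
k=7: add t[1]='b' → 'ftb'
k=9: add t[3]='u' → 'ftbu'
k=11: add t[5]='b' → 'ftbub'
k=13: add t[0]='i' → 'ftbubi'
k=15: add t[2]='x' → 'ftbubix'

ftbubix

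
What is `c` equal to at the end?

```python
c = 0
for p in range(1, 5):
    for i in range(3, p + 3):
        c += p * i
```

p=1,i=3: c = 0+3 = 3
p=2,i=3: c = 3+6 = 9
p=2,i=4: c = 9+8 = 17
p=3,i=3: c = 17+9 = 26
p=3,i=4: c = 26+12 = 38
p=3,i=5: c = 38+15 = 53
p=4,i=3: c = 53+12 = 65
p=4,i=4: c = 65+16 = 81
p=4,i=5: c = 81+20 = 101
p=4,i=6: c = 101+24 = 125

125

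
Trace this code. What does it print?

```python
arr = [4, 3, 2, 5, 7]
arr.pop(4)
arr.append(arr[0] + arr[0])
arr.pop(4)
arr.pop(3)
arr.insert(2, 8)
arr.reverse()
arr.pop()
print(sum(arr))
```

13

pop(4) removes 7 → [4, 3, 2, 5]
append arr[0]+arr[0] = 4+4 = 8 → [4, 3, 2, 5, 8]
pop(4) removes 8 → [4, 3, 2, 5]
pop(3) removes 5 → [4, 3, 2]
insert 8 at 2 → [4, 3, 8, 2]
reverse → [2, 8, 3, 4]
pop() removes 4 → [2, 8, 3]
sum = 13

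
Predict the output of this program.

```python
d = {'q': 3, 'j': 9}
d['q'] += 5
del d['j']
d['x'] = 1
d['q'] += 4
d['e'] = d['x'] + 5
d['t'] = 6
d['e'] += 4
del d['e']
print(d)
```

{'q': 12, 'x': 1, 't': 6}

d['q'] = 3+5 = 8 → {'q': 8, 'j': 9}
del 'j' → {'q': 8}
d['x'] = 1 → {'q': 8, 'x': 1}
d['q'] = 8+4 = 12 → {'q': 12, 'x': 1}
d['e'] = d['x']+5 = 6 → {'q': 12, 'x': 1, 'e': 6}
d['t'] = 6 → {'q': 12, 'x': 1, 'e': 6, 't': 6}
d['e'] = 6+4 = 10 → {'q': 12, 'x': 1, 'e': 10, 't': 6}
del 'e' → {'q': 12, 'x': 1, 't': 6}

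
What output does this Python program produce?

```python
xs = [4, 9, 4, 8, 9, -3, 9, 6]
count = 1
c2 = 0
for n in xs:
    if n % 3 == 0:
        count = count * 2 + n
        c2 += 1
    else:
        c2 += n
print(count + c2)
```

281

n=4: not %3==0; c2=4
n=9: %3==0, count = 1*2+9 = 11; c2=5
n=4: not %3==0; c2=9
n=8: not %3==0; c2=17
n=9: %3==0, count = 11*2+9 = 31; c2=18
n=-3: %3==0, count = 31*2+(-3) = 59; c2=19
n=9: %3==0, count = 59*2+9 = 127; c2=20
n=6: %3==0, count = 127*2+6 = 260; c2=21
count+c2 = 260+21 = 281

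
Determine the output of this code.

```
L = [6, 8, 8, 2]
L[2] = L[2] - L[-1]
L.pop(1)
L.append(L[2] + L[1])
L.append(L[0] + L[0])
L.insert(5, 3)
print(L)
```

[6, 6, 2, 8, 12, 3]

L[2] = L[2]-L[-1] = 8-2 = 6 → [6, 8, 6, 2]
pop(1) removes 8 → [6, 6, 2]
append L[2]+L[1] = 2+6 = 8 → [6, 6, 2, 8]
append L[0]+L[0] = 6+6 = 12 → [6, 6, 2, 8, 12]
insert 3 at 5 → [6, 6, 2, 8, 12, 3]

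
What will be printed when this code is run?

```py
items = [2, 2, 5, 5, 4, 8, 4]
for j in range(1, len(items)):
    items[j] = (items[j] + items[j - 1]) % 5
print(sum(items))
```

18

j=1: items[1] = (2+2)%5 = 4 → [2, 4, 5, 5, 4, 8, 4]
j=2: items[2] = (5+4)%5 = 4 → [2, 4, 4, 5, 4, 8, 4]
j=3: items[3] = (5+4)%5 = 4 → [2, 4, 4, 4, 4, 8, 4]
j=4: items[4] = (4+4)%5 = 3 → [2, 4, 4, 4, 3, 8, 4]
j=5: items[5] = (8+3)%5 = 1 → [2, 4, 4, 4, 3, 1, 4]
j=6: items[6] = (4+1)%5 = 0 → [2, 4, 4, 4, 3, 1, 0]
sum = 18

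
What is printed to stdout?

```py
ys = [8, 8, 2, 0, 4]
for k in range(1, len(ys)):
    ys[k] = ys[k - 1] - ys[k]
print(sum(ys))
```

-2

k=1: ys[1] = 8-8 = 0 → [8, 0, 2, 0, 4]
k=2: ys[2] = 0-2 = -2 → [8, 0, -2, 0, 4]
k=3: ys[3] = (-2)-0 = -2 → [8, 0, -2, -2, 4]
k=4: ys[4] = (-2)-4 = -6 → [8, 0, -2, -2, -6]
sum = -2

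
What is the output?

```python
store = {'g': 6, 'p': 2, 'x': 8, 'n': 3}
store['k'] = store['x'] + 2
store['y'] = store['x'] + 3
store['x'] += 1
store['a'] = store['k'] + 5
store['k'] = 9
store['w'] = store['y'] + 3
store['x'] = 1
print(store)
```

store['k'] = store['x']+2 = 10 → {'g': 6, 'p': 2, 'x': 8, 'n': 3, 'k': 10}
store['y'] = store['x']+3 = 11 → {'g': 6, 'p': 2, 'x': 8, 'n': 3, 'k': 10, 'y': 11}
store['x'] = 8+1 = 9 → {'g': 6, 'p': 2, 'x': 9, 'n': 3, 'k': 10, 'y': 11}
store['a'] = store['k']+5 = 15 → {'g': 6, 'p': 2, 'x': 9, 'n': 3, 'k': 10, 'y': 11, 'a': 15}
store['k'] = 9 → {'g': 6, 'p': 2, 'x': 9, 'n': 3, 'k': 9, 'y': 11, 'a': 15}
store['w'] = store['y']+3 = 14 → {'g': 6, 'p': 2, 'x': 9, 'n': 3, 'k': 9, 'y': 11, 'a': 15, 'w': 14}
store['x'] = 1 → {'g': 6, 'p': 2, 'x': 1, 'n': 3, 'k': 9, 'y': 11, 'a': 15, 'w': 14}

{'g': 6, 'p': 2, 'x': 1, 'n': 3, 'k': 9, 'y': 11, 'a': 15, 'w': 14}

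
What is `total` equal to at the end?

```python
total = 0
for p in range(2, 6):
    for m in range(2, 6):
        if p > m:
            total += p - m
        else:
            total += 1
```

p=2,m=2: not 2>2, total = 0+1 = 1
p=2,m=3: not 2>3, total = 1+1 = 2
p=2,m=4: not 2>4, total = 2+1 = 3
p=2,m=5: not 2>5, total = 3+1 = 4
p=3,m=2: 3>2, total = 4+1 = 5
p=3,m=3: not 3>3, total = 5+1 = 6
p=3,m=4: not 3>4, total = 6+1 = 7
p=3,m=5: not 3>5, total = 7+1 = 8
p=4,m=2: 4>2, total = 8+2 = 10
p=4,m=3: 4>3, total = 10+1 = 11
p=4,m=4: not 4>4, total = 11+1 = 12
p=4,m=5: not 4>5, total = 12+1 = 13
p=5,m=2: 5>2, total = 13+3 = 16
p=5,m=3: 5>3, total = 16+2 = 18
p=5,m=4: 5>4, total = 18+1 = 19
p=5,m=5: not 5>5, total = 19+1 = 20

20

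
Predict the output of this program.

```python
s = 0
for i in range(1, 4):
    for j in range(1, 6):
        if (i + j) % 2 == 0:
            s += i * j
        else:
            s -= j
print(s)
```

i=1,j=1: even sum, s = 0+1 = 1
i=1,j=2: odd sum, s = 1-2 = -1
i=1,j=3: even sum, s = (-1)+3 = 2
i=1,j=4: odd sum, s = 2-4 = -2
i=1,j=5: even sum, s = (-2)+5 = 3
i=2,j=1: odd sum, s = 3-1 = 2
i=2,j=2: even sum, s = 2+4 = 6
i=2,j=3: odd sum, s = 6-3 = 3
i=2,j=4: even sum, s = 3+8 = 11
i=2,j=5: odd sum, s = 11-5 = 6
i=3,j=1: even sum, s = 6+3 = 9
i=3,j=2: odd sum, s = 9-2 = 7
i=3,j=3: even sum, s = 7+9 = 16
i=3,j=4: odd sum, s = 16-4 = 12
i=3,j=5: even sum, s = 12+15 = 27

27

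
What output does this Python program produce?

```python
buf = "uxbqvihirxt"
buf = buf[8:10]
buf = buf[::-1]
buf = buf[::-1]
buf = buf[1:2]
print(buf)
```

slice [8:10] → 'rx'
reverse → 'xr'
reverse → 'rx'
slice [1:2] → 'x'

x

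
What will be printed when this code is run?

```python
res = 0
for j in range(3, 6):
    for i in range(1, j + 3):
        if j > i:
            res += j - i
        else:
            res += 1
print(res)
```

28

j=3,i=1: 3>1, res = 0+2 = 2
j=3,i=2: 3>2, res = 2+1 = 3
j=3,i=3: not 3>3, res = 3+1 = 4
j=3,i=4: not 3>4, res = 4+1 = 5
j=3,i=5: not 3>5, res = 5+1 = 6
j=4,i=1: 4>1, res = 6+3 = 9
j=4,i=2: 4>2, res = 9+2 = 11
j=4,i=3: 4>3, res = 11+1 = 12
j=4,i=4: not 4>4, res = 12+1 = 13
j=4,i=5: not 4>5, res = 13+1 = 14
j=4,i=6: not 4>6, res = 14+1 = 15
j=5,i=1: 5>1, res = 15+4 = 19
j=5,i=2: 5>2, res = 19+3 = 22
j=5,i=3: 5>3, res = 22+2 = 24
j=5,i=4: 5>4, res = 24+1 = 25
j=5,i=5: not 5>5, res = 25+1 = 26
j=5,i=6: not 5>6, res = 26+1 = 27
j=5,i=7: not 5>7, res = 27+1 = 28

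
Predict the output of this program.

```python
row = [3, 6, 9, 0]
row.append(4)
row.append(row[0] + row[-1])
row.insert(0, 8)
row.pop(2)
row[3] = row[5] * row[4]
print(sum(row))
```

append 4 → [3, 6, 9, 0, 4]
append row[0]+row[-1] = 3+4 = 7 → [3, 6, 9, 0, 4, 7]
insert 8 at 0 → [8, 3, 6, 9, 0, 4, 7]
pop(2) removes 6 → [8, 3, 9, 0, 4, 7]
row[3] = row[5]*row[4] = 7*4 = 28 → [8, 3, 9, 28, 4, 7]
sum = 59

59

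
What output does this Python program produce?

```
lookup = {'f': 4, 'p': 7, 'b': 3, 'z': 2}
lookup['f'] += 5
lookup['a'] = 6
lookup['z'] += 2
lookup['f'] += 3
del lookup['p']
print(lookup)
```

{'f': 12, 'b': 3, 'z': 4, 'a': 6}

lookup['f'] = 4+5 = 9 → {'f': 9, 'p': 7, 'b': 3, 'z': 2}
lookup['a'] = 6 → {'f': 9, 'p': 7, 'b': 3, 'z': 2, 'a': 6}
lookup['z'] = 2+2 = 4 → {'f': 9, 'p': 7, 'b': 3, 'z': 4, 'a': 6}
lookup['f'] = 9+3 = 12 → {'f': 12, 'p': 7, 'b': 3, 'z': 4, 'a': 6}
del 'p' → {'f': 12, 'b': 3, 'z': 4, 'a': 6}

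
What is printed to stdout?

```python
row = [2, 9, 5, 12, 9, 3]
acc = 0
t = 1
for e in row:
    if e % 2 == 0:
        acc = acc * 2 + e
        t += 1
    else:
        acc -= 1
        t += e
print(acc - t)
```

e=2: even, acc = 0*2+2 = 2; t=2
e=9: not even, acc = 2-1 = 1; t=11
e=5: not even, acc = 1-1 = 0; t=16
e=12: even, acc = 0*2+12 = 12; t=17
e=9: not even, acc = 12-1 = 11; t=26
e=3: not even, acc = 11-1 = 10; t=29
acc-t = 10-29 = -19

-19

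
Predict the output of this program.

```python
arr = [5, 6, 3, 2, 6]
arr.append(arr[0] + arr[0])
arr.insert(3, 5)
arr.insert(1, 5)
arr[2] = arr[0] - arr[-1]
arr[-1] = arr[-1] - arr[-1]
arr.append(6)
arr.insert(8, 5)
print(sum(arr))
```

32

append arr[0]+arr[0] = 5+5 = 10 → [5, 6, 3, 2, 6, 10]
insert 5 at 3 → [5, 6, 3, 5, 2, 6, 10]
insert 5 at 1 → [5, 5, 6, 3, 5, 2, 6, 10]
arr[2] = arr[0]-arr[-1] = 5-10 = -5 → [5, 5, -5, 3, 5, 2, 6, 10]
arr[-1] = arr[-1]-arr[-1] = 10-10 = 0 → [5, 5, -5, 3, 5, 2, 6, 0]
append 6 → [5, 5, -5, 3, 5, 2, 6, 0, 6]
insert 5 at 8 → [5, 5, -5, 3, 5, 2, 6, 0, 5, 6]
sum = 32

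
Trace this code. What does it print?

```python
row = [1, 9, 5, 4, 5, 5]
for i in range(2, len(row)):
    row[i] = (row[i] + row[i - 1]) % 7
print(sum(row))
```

i=2: row[2] = (5+9)%7 = 0 → [1, 9, 0, 4, 5, 5]
i=3: row[3] = (4+0)%7 = 4 → [1, 9, 0, 4, 5, 5]
i=4: row[4] = (5+4)%7 = 2 → [1, 9, 0, 4, 2, 5]
i=5: row[5] = (5+2)%7 = 0 → [1, 9, 0, 4, 2, 0]
sum = 16

16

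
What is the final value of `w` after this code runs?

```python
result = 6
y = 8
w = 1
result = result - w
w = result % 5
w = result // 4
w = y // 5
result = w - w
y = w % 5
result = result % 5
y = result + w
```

1

result = 6-1 = 5
w = 5%5 = 0
w = 5//4 = 1
w = 8//5 = 1
result = 1-1 = 0
y = 1%5 = 1
result = 0%5 = 0
y = 0+1 = 1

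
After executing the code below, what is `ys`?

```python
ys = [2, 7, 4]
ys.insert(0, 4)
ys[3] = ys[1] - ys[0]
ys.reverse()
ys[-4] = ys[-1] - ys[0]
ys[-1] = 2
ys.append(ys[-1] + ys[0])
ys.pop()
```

insert 4 at 0 → [4, 2, 7, 4]
ys[3] = ys[1]-ys[0] = 2-4 = -2 → [4, 2, 7, -2]
reverse → [-2, 7, 2, 4]
ys[-4] = ys[-1]-ys[0] = 4-(-2) = 6 → [6, 7, 2, 4]
ys[-1] = 2 → [6, 7, 2, 2]
append ys[-1]+ys[0] = 2+6 = 8 → [6, 7, 2, 2, 8]
pop() removes 8 → [6, 7, 2, 2]

[6, 7, 2, 2]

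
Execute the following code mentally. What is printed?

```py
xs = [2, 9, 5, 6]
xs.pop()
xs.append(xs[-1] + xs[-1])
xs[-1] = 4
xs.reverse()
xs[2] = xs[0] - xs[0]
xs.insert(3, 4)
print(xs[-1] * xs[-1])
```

pop() removes 6 → [2, 9, 5]
append xs[-1]+xs[-1] = 5+5 = 10 → [2, 9, 5, 10]
xs[-1] = 4 → [2, 9, 5, 4]
reverse → [4, 5, 9, 2]
xs[2] = xs[0]-xs[0] = 4-4 = 0 → [4, 5, 0, 2]
insert 4 at 3 → [4, 5, 0, 4, 2]
xs[-1]*xs[-1] = 2*2 = 4

4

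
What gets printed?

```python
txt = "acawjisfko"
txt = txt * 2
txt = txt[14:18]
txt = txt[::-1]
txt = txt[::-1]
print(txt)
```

jisf

repeat ×2 → 'acawjisfkoacawjisfko'
slice [14:18] → 'jisf'
reverse → 'fsij'
reverse → 'jisf'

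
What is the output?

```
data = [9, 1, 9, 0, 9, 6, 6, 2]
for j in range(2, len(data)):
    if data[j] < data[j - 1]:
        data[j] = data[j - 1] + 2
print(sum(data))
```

j=2: 9>=1, unchanged → [9, 1, 9, 0, 9, 6, 6, 2]
j=3: 0<9, data[3] = 9+2 = 11 → [9, 1, 9, 11, 9, 6, 6, 2]
j=4: 9<11, data[4] = 11+2 = 13 → [9, 1, 9, 11, 13, 6, 6, 2]
j=5: 6<13, data[5] = 13+2 = 15 → [9, 1, 9, 11, 13, 15, 6, 2]
j=6: 6<15, data[6] = 15+2 = 17 → [9, 1, 9, 11, 13, 15, 17, 2]
j=7: 2<17, data[7] = 17+2 = 19 → [9, 1, 9, 11, 13, 15, 17, 19]
sum = 94

94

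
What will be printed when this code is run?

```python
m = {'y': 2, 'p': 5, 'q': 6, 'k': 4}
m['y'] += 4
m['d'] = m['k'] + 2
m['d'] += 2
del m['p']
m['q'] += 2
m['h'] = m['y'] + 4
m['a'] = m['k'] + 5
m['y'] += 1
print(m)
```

m['y'] = 2+4 = 6 → {'y': 6, 'p': 5, 'q': 6, 'k': 4}
m['d'] = m['k']+2 = 6 → {'y': 6, 'p': 5, 'q': 6, 'k': 4, 'd': 6}
m['d'] = 6+2 = 8 → {'y': 6, 'p': 5, 'q': 6, 'k': 4, 'd': 8}
del 'p' → {'y': 6, 'q': 6, 'k': 4, 'd': 8}
m['q'] = 6+2 = 8 → {'y': 6, 'q': 8, 'k': 4, 'd': 8}
m['h'] = m['y']+4 = 10 → {'y': 6, 'q': 8, 'k': 4, 'd': 8, 'h': 10}
m['a'] = m['k']+5 = 9 → {'y': 6, 'q': 8, 'k': 4, 'd': 8, 'h': 10, 'a': 9}
m['y'] = 6+1 = 7 → {'y': 7, 'q': 8, 'k': 4, 'd': 8, 'h': 10, 'a': 9}

{'y': 7, 'q': 8, 'k': 4, 'd': 8, 'h': 10, 'a': 9}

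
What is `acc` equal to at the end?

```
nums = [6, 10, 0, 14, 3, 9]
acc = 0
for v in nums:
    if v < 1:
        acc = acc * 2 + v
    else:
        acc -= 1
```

-7

v=6: not <1, acc = 0-1 = -1
v=10: not <1, acc = (-1)-1 = -2
v=0: <1, acc = (-2)*2+0 = -4
v=14: not <1, acc = (-4)-1 = -5
v=3: not <1, acc = (-5)-1 = -6
v=9: not <1, acc = (-6)-1 = -7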